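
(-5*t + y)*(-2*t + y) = 10*t^2 - 7*t*y + y^2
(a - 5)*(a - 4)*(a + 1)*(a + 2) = a^4 - 6*a^3 - 5*a^2 + 42*a + 40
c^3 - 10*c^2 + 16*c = c*(c - 8)*(c - 2)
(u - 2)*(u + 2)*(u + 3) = u^3 + 3*u^2 - 4*u - 12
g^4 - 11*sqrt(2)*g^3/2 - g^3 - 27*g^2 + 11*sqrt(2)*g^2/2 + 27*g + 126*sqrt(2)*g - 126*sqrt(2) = (g - 1)*(g - 6*sqrt(2))*(g - 3*sqrt(2))*(g + 7*sqrt(2)/2)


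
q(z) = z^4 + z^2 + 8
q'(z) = 4*z^3 + 2*z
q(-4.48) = 430.89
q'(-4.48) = -368.62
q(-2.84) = 81.12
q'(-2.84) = -97.31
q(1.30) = 12.55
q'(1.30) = 11.39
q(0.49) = 8.30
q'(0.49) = 1.45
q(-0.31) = 8.11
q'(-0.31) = -0.74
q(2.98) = 95.74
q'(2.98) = 111.81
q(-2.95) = 92.44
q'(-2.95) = -108.59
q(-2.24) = 38.19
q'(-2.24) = -49.44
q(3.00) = 98.00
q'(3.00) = 114.00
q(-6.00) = 1340.00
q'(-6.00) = -876.00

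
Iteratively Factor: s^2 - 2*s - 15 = (s + 3)*(s - 5)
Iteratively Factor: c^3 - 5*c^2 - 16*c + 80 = (c - 5)*(c^2 - 16) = (c - 5)*(c - 4)*(c + 4)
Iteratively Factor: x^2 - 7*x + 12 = (x - 3)*(x - 4)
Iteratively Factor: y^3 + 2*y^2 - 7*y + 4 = (y - 1)*(y^2 + 3*y - 4) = (y - 1)*(y + 4)*(y - 1)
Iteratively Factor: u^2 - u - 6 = (u + 2)*(u - 3)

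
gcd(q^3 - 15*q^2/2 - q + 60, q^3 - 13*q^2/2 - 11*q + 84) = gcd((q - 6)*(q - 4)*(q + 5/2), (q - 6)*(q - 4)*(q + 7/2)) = q^2 - 10*q + 24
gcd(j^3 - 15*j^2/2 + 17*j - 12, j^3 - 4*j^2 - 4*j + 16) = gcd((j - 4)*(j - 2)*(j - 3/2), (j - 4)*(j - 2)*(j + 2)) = j^2 - 6*j + 8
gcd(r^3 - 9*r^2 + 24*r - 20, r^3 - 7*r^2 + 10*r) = r^2 - 7*r + 10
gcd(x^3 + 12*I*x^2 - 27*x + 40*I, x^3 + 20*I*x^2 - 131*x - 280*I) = x^2 + 13*I*x - 40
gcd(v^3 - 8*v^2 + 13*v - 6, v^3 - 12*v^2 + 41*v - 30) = v^2 - 7*v + 6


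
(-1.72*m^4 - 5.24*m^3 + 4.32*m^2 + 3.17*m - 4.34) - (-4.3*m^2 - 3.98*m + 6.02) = -1.72*m^4 - 5.24*m^3 + 8.62*m^2 + 7.15*m - 10.36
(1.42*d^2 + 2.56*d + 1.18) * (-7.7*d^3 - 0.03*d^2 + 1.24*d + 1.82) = -10.934*d^5 - 19.7546*d^4 - 7.402*d^3 + 5.7234*d^2 + 6.1224*d + 2.1476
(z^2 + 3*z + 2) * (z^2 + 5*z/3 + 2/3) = z^4 + 14*z^3/3 + 23*z^2/3 + 16*z/3 + 4/3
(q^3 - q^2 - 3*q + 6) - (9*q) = q^3 - q^2 - 12*q + 6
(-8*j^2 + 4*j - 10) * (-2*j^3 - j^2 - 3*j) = 16*j^5 + 40*j^3 - 2*j^2 + 30*j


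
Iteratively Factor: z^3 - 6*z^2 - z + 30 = (z - 5)*(z^2 - z - 6) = (z - 5)*(z + 2)*(z - 3)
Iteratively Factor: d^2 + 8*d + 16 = (d + 4)*(d + 4)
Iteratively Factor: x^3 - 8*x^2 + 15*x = (x - 3)*(x^2 - 5*x) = x*(x - 3)*(x - 5)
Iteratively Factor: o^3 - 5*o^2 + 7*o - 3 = (o - 1)*(o^2 - 4*o + 3) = (o - 1)^2*(o - 3)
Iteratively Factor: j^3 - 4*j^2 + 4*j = (j - 2)*(j^2 - 2*j) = (j - 2)^2*(j)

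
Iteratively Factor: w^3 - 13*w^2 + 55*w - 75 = (w - 5)*(w^2 - 8*w + 15) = (w - 5)*(w - 3)*(w - 5)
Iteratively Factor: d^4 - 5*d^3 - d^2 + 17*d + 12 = (d - 4)*(d^3 - d^2 - 5*d - 3) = (d - 4)*(d - 3)*(d^2 + 2*d + 1) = (d - 4)*(d - 3)*(d + 1)*(d + 1)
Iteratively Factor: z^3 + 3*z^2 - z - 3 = (z - 1)*(z^2 + 4*z + 3) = (z - 1)*(z + 3)*(z + 1)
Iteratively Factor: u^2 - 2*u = (u)*(u - 2)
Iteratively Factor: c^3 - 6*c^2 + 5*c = (c)*(c^2 - 6*c + 5) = c*(c - 5)*(c - 1)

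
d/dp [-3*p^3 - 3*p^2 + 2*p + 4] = -9*p^2 - 6*p + 2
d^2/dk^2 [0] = 0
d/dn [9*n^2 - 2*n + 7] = 18*n - 2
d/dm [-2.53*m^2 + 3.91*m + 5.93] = 3.91 - 5.06*m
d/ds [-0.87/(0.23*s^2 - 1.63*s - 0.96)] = (0.4002*s - 1.4181)/(-0.23*s^2 + 1.63*s + 0.96)^2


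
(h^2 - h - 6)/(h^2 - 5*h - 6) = (-h^2 + h + 6)/(-h^2 + 5*h + 6)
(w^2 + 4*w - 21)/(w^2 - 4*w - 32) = (-w^2 - 4*w + 21)/(-w^2 + 4*w + 32)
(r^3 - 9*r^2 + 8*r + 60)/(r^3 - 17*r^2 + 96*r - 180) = (r + 2)/(r - 6)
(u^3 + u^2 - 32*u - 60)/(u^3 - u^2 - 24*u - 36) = (u + 5)/(u + 3)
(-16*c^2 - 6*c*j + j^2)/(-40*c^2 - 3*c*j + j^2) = (2*c + j)/(5*c + j)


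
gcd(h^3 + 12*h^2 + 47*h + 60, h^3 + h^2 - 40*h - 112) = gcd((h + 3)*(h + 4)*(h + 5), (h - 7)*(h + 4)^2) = h + 4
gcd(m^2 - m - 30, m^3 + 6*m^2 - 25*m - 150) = m + 5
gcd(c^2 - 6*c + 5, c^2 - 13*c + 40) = c - 5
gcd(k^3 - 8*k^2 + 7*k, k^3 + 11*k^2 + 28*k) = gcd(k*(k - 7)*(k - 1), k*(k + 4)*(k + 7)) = k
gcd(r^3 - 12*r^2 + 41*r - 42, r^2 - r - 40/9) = 1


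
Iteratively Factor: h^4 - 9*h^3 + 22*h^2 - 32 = (h - 4)*(h^3 - 5*h^2 + 2*h + 8) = (h - 4)*(h - 2)*(h^2 - 3*h - 4) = (h - 4)*(h - 2)*(h + 1)*(h - 4)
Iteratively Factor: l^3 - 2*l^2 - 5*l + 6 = (l + 2)*(l^2 - 4*l + 3) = (l - 1)*(l + 2)*(l - 3)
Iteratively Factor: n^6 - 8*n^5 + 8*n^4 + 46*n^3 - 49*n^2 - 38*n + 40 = (n + 2)*(n^5 - 10*n^4 + 28*n^3 - 10*n^2 - 29*n + 20) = (n - 5)*(n + 2)*(n^4 - 5*n^3 + 3*n^2 + 5*n - 4) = (n - 5)*(n - 1)*(n + 2)*(n^3 - 4*n^2 - n + 4) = (n - 5)*(n - 4)*(n - 1)*(n + 2)*(n^2 - 1) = (n - 5)*(n - 4)*(n - 1)^2*(n + 2)*(n + 1)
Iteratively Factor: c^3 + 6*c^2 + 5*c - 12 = (c - 1)*(c^2 + 7*c + 12) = (c - 1)*(c + 4)*(c + 3)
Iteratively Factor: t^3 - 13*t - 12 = (t - 4)*(t^2 + 4*t + 3) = (t - 4)*(t + 1)*(t + 3)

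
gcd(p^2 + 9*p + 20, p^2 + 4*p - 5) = p + 5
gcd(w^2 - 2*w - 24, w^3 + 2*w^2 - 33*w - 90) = w - 6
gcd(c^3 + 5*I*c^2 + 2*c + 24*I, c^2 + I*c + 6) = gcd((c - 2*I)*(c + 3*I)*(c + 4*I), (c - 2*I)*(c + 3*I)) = c^2 + I*c + 6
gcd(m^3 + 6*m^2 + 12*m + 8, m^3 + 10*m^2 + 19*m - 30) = 1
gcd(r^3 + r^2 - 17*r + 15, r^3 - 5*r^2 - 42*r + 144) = r - 3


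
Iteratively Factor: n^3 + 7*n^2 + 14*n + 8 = (n + 1)*(n^2 + 6*n + 8) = (n + 1)*(n + 4)*(n + 2)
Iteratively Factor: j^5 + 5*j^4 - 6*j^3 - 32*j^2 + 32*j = (j + 4)*(j^4 + j^3 - 10*j^2 + 8*j) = (j - 1)*(j + 4)*(j^3 + 2*j^2 - 8*j) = (j - 2)*(j - 1)*(j + 4)*(j^2 + 4*j) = j*(j - 2)*(j - 1)*(j + 4)*(j + 4)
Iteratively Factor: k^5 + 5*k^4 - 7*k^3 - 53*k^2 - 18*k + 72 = (k - 1)*(k^4 + 6*k^3 - k^2 - 54*k - 72) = (k - 1)*(k + 2)*(k^3 + 4*k^2 - 9*k - 36) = (k - 1)*(k + 2)*(k + 3)*(k^2 + k - 12) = (k - 3)*(k - 1)*(k + 2)*(k + 3)*(k + 4)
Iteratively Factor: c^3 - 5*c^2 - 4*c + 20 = (c - 2)*(c^2 - 3*c - 10) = (c - 5)*(c - 2)*(c + 2)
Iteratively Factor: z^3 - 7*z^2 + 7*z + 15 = (z + 1)*(z^2 - 8*z + 15) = (z - 3)*(z + 1)*(z - 5)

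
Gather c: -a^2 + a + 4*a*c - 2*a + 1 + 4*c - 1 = -a^2 - a + c*(4*a + 4)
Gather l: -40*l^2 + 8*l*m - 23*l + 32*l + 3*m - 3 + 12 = -40*l^2 + l*(8*m + 9) + 3*m + 9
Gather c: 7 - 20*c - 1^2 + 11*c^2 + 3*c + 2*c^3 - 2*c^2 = 2*c^3 + 9*c^2 - 17*c + 6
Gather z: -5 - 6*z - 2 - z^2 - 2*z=-z^2 - 8*z - 7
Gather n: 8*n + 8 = 8*n + 8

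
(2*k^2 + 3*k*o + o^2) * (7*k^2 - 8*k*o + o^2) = 14*k^4 + 5*k^3*o - 15*k^2*o^2 - 5*k*o^3 + o^4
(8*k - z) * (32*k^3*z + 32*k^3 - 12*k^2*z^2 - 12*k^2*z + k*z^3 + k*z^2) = 256*k^4*z + 256*k^4 - 128*k^3*z^2 - 128*k^3*z + 20*k^2*z^3 + 20*k^2*z^2 - k*z^4 - k*z^3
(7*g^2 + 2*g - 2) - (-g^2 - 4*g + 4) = 8*g^2 + 6*g - 6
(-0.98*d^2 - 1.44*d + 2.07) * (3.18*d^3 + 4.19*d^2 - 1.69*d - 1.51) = -3.1164*d^5 - 8.6854*d^4 + 2.2052*d^3 + 12.5867*d^2 - 1.3239*d - 3.1257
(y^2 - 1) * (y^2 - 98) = y^4 - 99*y^2 + 98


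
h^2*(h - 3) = h^3 - 3*h^2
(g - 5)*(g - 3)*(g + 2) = g^3 - 6*g^2 - g + 30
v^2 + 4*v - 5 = (v - 1)*(v + 5)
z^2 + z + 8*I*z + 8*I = (z + 1)*(z + 8*I)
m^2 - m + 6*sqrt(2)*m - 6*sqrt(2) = (m - 1)*(m + 6*sqrt(2))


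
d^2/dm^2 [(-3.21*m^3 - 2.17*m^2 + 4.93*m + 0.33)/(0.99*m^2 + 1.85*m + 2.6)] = (3.5527136788005e-15*m^5 + 12.165126*m^3 - 57.186522*m^2 - 202.71015*m - 76.20499)/(0.970299*m^6 + 5.439555*m^5 + 17.809605*m^4 + 34.903025*m^3 + 46.7727*m^2 + 37.518*m + 17.576)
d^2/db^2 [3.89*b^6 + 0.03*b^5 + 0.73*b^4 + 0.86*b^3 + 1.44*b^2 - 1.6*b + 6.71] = 116.7*b^4 + 0.6*b^3 + 8.76*b^2 + 5.16*b + 2.88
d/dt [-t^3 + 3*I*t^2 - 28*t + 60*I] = -3*t^2 + 6*I*t - 28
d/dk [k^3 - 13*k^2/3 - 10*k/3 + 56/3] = 3*k^2 - 26*k/3 - 10/3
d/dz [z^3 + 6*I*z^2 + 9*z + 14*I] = 3*z^2 + 12*I*z + 9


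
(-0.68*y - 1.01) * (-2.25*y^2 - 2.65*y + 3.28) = 1.53*y^3 + 4.0745*y^2 + 0.4461*y - 3.3128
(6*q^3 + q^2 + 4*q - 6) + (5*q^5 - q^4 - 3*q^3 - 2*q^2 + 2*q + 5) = 5*q^5 - q^4 + 3*q^3 - q^2 + 6*q - 1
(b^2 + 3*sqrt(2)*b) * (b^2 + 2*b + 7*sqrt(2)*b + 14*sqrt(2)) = b^4 + 2*b^3 + 10*sqrt(2)*b^3 + 20*sqrt(2)*b^2 + 42*b^2 + 84*b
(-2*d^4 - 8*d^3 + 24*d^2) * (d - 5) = -2*d^5 + 2*d^4 + 64*d^3 - 120*d^2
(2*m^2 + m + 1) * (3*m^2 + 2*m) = 6*m^4 + 7*m^3 + 5*m^2 + 2*m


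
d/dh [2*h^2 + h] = 4*h + 1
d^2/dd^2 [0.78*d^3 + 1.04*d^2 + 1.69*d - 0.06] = 4.68*d + 2.08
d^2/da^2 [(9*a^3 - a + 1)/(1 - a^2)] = 2*(-8*a^3 - 3*a^2 - 24*a - 1)/(a^6 - 3*a^4 + 3*a^2 - 1)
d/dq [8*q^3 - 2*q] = 24*q^2 - 2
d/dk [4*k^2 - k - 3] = 8*k - 1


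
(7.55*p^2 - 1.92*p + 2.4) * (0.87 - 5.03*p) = -37.9765*p^3 + 16.2261*p^2 - 13.7424*p + 2.088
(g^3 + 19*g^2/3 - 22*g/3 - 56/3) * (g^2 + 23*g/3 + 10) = g^5 + 14*g^4 + 461*g^3/9 - 104*g^2/9 - 1948*g/9 - 560/3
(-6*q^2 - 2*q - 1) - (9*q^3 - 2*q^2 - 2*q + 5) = -9*q^3 - 4*q^2 - 6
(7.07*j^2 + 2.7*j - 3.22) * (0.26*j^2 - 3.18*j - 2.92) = 1.8382*j^4 - 21.7806*j^3 - 30.0676*j^2 + 2.3556*j + 9.4024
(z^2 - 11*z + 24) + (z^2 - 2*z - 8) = 2*z^2 - 13*z + 16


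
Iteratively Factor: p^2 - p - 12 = (p - 4)*(p + 3)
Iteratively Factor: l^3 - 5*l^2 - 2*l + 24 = (l - 4)*(l^2 - l - 6) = (l - 4)*(l + 2)*(l - 3)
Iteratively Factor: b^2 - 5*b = (b)*(b - 5)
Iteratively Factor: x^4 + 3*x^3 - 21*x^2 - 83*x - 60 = (x + 3)*(x^3 - 21*x - 20) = (x + 1)*(x + 3)*(x^2 - x - 20) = (x - 5)*(x + 1)*(x + 3)*(x + 4)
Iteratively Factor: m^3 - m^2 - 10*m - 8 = (m + 2)*(m^2 - 3*m - 4) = (m - 4)*(m + 2)*(m + 1)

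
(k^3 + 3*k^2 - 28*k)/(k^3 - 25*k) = (k^2 + 3*k - 28)/(k^2 - 25)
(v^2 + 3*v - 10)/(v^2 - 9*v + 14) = (v + 5)/(v - 7)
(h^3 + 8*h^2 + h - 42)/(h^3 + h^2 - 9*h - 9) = (h^2 + 5*h - 14)/(h^2 - 2*h - 3)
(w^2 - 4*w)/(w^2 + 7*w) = (w - 4)/(w + 7)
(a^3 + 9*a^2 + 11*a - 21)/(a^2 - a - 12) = (a^2 + 6*a - 7)/(a - 4)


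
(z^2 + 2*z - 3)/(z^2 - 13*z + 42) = (z^2 + 2*z - 3)/(z^2 - 13*z + 42)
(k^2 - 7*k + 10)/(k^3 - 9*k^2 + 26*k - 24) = (k - 5)/(k^2 - 7*k + 12)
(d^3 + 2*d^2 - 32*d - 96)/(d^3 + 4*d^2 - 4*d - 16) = (d^2 - 2*d - 24)/(d^2 - 4)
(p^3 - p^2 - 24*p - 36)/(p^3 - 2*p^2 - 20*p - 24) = (p + 3)/(p + 2)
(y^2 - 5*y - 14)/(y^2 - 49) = (y + 2)/(y + 7)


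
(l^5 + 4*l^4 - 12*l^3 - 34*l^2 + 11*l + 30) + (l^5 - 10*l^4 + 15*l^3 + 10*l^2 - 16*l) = 2*l^5 - 6*l^4 + 3*l^3 - 24*l^2 - 5*l + 30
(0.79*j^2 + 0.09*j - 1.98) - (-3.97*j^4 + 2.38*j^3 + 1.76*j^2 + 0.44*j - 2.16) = 3.97*j^4 - 2.38*j^3 - 0.97*j^2 - 0.35*j + 0.18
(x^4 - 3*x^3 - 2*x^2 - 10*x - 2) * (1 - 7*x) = -7*x^5 + 22*x^4 + 11*x^3 + 68*x^2 + 4*x - 2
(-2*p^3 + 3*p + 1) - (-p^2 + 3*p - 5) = -2*p^3 + p^2 + 6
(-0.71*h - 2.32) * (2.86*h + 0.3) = -2.0306*h^2 - 6.8482*h - 0.696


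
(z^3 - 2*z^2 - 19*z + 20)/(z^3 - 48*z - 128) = (z^2 - 6*z + 5)/(z^2 - 4*z - 32)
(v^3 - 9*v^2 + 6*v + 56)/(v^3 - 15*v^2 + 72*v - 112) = (v + 2)/(v - 4)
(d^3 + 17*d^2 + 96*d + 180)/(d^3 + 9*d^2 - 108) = (d + 5)/(d - 3)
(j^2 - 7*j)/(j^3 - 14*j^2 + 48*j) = (j - 7)/(j^2 - 14*j + 48)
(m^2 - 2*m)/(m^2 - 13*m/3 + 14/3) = 3*m/(3*m - 7)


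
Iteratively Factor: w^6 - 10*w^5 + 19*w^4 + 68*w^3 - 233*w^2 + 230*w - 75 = (w + 3)*(w^5 - 13*w^4 + 58*w^3 - 106*w^2 + 85*w - 25) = (w - 1)*(w + 3)*(w^4 - 12*w^3 + 46*w^2 - 60*w + 25) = (w - 1)^2*(w + 3)*(w^3 - 11*w^2 + 35*w - 25) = (w - 5)*(w - 1)^2*(w + 3)*(w^2 - 6*w + 5) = (w - 5)*(w - 1)^3*(w + 3)*(w - 5)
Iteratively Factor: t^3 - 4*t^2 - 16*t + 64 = (t - 4)*(t^2 - 16) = (t - 4)*(t + 4)*(t - 4)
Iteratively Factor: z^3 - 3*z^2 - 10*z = (z + 2)*(z^2 - 5*z) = z*(z + 2)*(z - 5)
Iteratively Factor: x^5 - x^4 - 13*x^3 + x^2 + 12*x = (x - 1)*(x^4 - 13*x^2 - 12*x) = (x - 1)*(x + 3)*(x^3 - 3*x^2 - 4*x) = (x - 4)*(x - 1)*(x + 3)*(x^2 + x) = x*(x - 4)*(x - 1)*(x + 3)*(x + 1)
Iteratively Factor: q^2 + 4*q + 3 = (q + 3)*(q + 1)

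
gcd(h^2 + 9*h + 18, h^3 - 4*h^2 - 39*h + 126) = h + 6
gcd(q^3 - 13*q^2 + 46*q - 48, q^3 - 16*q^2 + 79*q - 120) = q^2 - 11*q + 24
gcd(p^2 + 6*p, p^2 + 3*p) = p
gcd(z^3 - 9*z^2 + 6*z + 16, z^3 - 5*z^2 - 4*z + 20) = z - 2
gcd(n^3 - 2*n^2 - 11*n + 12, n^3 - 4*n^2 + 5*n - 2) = n - 1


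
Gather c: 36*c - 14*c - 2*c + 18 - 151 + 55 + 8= 20*c - 70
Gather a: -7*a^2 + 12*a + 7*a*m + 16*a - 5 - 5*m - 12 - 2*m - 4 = -7*a^2 + a*(7*m + 28) - 7*m - 21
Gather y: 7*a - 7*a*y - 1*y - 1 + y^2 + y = -7*a*y + 7*a + y^2 - 1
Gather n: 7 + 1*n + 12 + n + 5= 2*n + 24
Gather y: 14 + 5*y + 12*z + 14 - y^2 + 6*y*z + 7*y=-y^2 + y*(6*z + 12) + 12*z + 28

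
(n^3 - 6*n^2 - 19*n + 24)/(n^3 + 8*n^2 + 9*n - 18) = (n - 8)/(n + 6)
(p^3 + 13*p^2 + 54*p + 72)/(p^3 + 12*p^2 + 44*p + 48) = (p + 3)/(p + 2)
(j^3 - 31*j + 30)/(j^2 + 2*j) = (j^3 - 31*j + 30)/(j*(j + 2))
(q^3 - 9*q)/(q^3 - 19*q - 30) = q*(q - 3)/(q^2 - 3*q - 10)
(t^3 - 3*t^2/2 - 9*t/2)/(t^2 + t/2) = (2*t^2 - 3*t - 9)/(2*t + 1)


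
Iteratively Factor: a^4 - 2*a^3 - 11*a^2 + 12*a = (a + 3)*(a^3 - 5*a^2 + 4*a) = (a - 1)*(a + 3)*(a^2 - 4*a) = (a - 4)*(a - 1)*(a + 3)*(a)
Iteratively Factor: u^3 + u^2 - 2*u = (u + 2)*(u^2 - u) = u*(u + 2)*(u - 1)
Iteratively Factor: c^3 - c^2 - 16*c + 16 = (c - 1)*(c^2 - 16) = (c - 4)*(c - 1)*(c + 4)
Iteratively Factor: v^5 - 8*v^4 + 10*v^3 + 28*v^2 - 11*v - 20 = (v + 1)*(v^4 - 9*v^3 + 19*v^2 + 9*v - 20) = (v - 5)*(v + 1)*(v^3 - 4*v^2 - v + 4) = (v - 5)*(v - 1)*(v + 1)*(v^2 - 3*v - 4) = (v - 5)*(v - 4)*(v - 1)*(v + 1)*(v + 1)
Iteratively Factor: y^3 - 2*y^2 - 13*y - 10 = (y - 5)*(y^2 + 3*y + 2) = (y - 5)*(y + 1)*(y + 2)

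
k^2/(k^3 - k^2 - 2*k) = k/(k^2 - k - 2)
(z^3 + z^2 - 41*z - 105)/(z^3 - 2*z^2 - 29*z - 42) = (z + 5)/(z + 2)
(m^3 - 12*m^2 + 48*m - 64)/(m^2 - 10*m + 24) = (m^2 - 8*m + 16)/(m - 6)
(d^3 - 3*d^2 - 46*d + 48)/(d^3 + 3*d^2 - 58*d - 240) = (d - 1)/(d + 5)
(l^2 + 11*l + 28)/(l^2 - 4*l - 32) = (l + 7)/(l - 8)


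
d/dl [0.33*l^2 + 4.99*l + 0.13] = 0.66*l + 4.99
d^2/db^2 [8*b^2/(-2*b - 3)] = -144/(8*b^3 + 36*b^2 + 54*b + 27)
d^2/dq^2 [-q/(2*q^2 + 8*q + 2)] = (-4*q*(q + 2)^2 + (3*q + 4)*(q^2 + 4*q + 1))/(q^2 + 4*q + 1)^3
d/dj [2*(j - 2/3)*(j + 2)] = 4*j + 8/3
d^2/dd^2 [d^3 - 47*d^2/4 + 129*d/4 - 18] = 6*d - 47/2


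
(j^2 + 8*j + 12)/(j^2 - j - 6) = (j + 6)/(j - 3)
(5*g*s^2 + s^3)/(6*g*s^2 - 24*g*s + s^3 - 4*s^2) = s*(5*g + s)/(6*g*s - 24*g + s^2 - 4*s)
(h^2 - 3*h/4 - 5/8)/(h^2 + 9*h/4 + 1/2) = (8*h^2 - 6*h - 5)/(2*(4*h^2 + 9*h + 2))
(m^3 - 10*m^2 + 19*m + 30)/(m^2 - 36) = (m^2 - 4*m - 5)/(m + 6)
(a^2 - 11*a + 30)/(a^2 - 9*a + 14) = (a^2 - 11*a + 30)/(a^2 - 9*a + 14)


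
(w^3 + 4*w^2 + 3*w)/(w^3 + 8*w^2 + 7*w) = (w + 3)/(w + 7)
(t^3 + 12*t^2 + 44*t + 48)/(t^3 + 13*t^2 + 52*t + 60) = (t + 4)/(t + 5)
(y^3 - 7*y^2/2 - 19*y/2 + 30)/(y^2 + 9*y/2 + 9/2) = (2*y^2 - 13*y + 20)/(2*y + 3)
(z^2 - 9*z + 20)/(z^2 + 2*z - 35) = (z - 4)/(z + 7)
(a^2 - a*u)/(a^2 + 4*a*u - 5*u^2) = a/(a + 5*u)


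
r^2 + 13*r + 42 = (r + 6)*(r + 7)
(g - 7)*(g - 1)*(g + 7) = g^3 - g^2 - 49*g + 49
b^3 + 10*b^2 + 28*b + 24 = (b + 2)^2*(b + 6)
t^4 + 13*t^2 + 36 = (t - 3*I)*(t - 2*I)*(t + 2*I)*(t + 3*I)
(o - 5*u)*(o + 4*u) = o^2 - o*u - 20*u^2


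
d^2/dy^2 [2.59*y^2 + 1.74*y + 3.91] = 5.18000000000000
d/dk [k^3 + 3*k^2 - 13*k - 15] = 3*k^2 + 6*k - 13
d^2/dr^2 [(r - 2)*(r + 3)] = 2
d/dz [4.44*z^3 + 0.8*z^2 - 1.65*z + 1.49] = 13.32*z^2 + 1.6*z - 1.65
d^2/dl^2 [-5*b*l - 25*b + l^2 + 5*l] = 2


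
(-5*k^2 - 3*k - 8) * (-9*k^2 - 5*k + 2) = 45*k^4 + 52*k^3 + 77*k^2 + 34*k - 16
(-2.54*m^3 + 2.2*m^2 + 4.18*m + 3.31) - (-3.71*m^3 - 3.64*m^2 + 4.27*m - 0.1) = 1.17*m^3 + 5.84*m^2 - 0.0899999999999999*m + 3.41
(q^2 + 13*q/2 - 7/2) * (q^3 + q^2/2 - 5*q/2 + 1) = q^5 + 7*q^4 - 11*q^3/4 - 17*q^2 + 61*q/4 - 7/2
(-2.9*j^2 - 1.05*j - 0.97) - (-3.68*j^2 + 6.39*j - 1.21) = 0.78*j^2 - 7.44*j + 0.24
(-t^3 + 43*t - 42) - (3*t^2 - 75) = -t^3 - 3*t^2 + 43*t + 33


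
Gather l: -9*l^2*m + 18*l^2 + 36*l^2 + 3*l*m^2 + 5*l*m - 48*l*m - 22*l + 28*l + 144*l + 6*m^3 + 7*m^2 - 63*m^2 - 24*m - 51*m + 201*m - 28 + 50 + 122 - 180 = l^2*(54 - 9*m) + l*(3*m^2 - 43*m + 150) + 6*m^3 - 56*m^2 + 126*m - 36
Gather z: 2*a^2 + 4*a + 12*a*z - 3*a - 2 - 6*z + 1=2*a^2 + a + z*(12*a - 6) - 1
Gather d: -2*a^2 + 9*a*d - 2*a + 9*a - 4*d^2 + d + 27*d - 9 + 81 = -2*a^2 + 7*a - 4*d^2 + d*(9*a + 28) + 72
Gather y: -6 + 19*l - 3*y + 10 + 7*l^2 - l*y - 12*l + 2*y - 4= 7*l^2 + 7*l + y*(-l - 1)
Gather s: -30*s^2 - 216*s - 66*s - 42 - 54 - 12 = -30*s^2 - 282*s - 108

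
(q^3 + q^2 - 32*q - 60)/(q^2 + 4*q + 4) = (q^2 - q - 30)/(q + 2)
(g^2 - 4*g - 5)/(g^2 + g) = (g - 5)/g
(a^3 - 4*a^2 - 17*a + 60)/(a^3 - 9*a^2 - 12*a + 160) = (a - 3)/(a - 8)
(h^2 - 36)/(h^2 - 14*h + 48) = (h + 6)/(h - 8)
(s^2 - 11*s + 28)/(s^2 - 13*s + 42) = (s - 4)/(s - 6)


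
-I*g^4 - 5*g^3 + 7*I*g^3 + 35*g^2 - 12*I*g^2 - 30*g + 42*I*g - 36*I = (g - 6)*(g - 1)*(g - 6*I)*(-I*g + 1)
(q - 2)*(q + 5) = q^2 + 3*q - 10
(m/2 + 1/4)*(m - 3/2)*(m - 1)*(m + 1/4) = m^4/2 - 7*m^3/8 - m^2/8 + 13*m/32 + 3/32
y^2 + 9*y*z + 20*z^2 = (y + 4*z)*(y + 5*z)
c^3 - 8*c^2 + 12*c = c*(c - 6)*(c - 2)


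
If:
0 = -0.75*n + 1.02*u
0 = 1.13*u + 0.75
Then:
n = -0.90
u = -0.66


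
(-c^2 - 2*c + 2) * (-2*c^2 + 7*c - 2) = 2*c^4 - 3*c^3 - 16*c^2 + 18*c - 4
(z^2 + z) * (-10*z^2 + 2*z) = -10*z^4 - 8*z^3 + 2*z^2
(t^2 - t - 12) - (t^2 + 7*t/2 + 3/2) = -9*t/2 - 27/2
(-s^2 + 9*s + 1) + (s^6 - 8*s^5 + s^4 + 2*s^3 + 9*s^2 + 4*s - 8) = s^6 - 8*s^5 + s^4 + 2*s^3 + 8*s^2 + 13*s - 7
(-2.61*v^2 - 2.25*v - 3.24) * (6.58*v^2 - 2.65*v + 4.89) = -17.1738*v^4 - 7.8885*v^3 - 28.1196*v^2 - 2.4165*v - 15.8436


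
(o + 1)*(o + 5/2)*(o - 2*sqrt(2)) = o^3 - 2*sqrt(2)*o^2 + 7*o^2/2 - 7*sqrt(2)*o + 5*o/2 - 5*sqrt(2)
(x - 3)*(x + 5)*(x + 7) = x^3 + 9*x^2 - x - 105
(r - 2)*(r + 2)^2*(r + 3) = r^4 + 5*r^3 + 2*r^2 - 20*r - 24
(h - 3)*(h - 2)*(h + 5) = h^3 - 19*h + 30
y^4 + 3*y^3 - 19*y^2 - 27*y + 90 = (y - 3)*(y - 2)*(y + 3)*(y + 5)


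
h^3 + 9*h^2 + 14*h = h*(h + 2)*(h + 7)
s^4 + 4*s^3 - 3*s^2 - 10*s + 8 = (s - 1)^2*(s + 2)*(s + 4)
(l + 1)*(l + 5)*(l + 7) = l^3 + 13*l^2 + 47*l + 35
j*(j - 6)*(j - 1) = j^3 - 7*j^2 + 6*j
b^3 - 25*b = b*(b - 5)*(b + 5)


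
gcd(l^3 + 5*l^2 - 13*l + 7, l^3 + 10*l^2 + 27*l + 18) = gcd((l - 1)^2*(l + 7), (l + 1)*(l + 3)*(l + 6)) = 1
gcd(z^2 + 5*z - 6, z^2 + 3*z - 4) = z - 1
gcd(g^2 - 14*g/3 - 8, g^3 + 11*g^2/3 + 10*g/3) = 1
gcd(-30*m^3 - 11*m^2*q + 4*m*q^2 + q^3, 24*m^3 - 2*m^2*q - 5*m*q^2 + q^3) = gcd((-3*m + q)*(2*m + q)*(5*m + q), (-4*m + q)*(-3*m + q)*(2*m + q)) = -6*m^2 - m*q + q^2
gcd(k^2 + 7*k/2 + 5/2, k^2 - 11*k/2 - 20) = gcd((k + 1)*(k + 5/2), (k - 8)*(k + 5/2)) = k + 5/2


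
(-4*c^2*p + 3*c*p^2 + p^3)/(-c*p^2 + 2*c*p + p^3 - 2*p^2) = (4*c + p)/(p - 2)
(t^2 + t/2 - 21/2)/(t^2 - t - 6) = (t + 7/2)/(t + 2)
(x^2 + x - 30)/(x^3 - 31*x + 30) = 1/(x - 1)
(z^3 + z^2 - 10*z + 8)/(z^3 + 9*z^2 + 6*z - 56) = (z - 1)/(z + 7)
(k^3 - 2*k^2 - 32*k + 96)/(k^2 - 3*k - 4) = (k^2 + 2*k - 24)/(k + 1)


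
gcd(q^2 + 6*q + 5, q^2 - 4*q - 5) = q + 1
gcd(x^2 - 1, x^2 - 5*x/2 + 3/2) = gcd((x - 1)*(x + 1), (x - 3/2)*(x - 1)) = x - 1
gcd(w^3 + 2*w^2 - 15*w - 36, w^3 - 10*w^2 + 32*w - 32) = w - 4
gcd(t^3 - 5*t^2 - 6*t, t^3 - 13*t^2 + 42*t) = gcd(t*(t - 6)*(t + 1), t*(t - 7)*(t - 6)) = t^2 - 6*t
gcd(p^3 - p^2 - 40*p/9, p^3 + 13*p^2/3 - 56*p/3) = p^2 - 8*p/3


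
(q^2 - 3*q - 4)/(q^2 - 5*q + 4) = (q + 1)/(q - 1)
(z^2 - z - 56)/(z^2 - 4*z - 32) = (z + 7)/(z + 4)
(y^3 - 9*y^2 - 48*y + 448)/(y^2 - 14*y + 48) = (y^2 - y - 56)/(y - 6)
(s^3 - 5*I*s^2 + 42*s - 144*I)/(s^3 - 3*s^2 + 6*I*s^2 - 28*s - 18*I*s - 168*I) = (s^2 - 11*I*s - 24)/(s^2 - 3*s - 28)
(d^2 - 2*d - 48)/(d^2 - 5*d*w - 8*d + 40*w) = (-d - 6)/(-d + 5*w)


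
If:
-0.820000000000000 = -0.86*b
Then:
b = 0.95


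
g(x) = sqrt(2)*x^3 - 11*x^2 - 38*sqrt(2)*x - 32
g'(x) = 3*sqrt(2)*x^2 - 22*x - 38*sqrt(2)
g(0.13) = -39.17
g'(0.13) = -56.53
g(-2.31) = 16.01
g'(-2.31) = 19.72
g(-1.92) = 20.62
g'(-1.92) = 4.14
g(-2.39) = 14.30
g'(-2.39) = 23.07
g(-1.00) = 9.33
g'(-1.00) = -27.50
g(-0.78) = 2.55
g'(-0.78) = -34.00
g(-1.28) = 15.80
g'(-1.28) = -18.63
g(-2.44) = 13.09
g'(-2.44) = 25.20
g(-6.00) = -411.03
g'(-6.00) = 230.99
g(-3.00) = -7.96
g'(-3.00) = 50.44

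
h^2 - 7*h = h*(h - 7)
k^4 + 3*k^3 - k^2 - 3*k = k*(k - 1)*(k + 1)*(k + 3)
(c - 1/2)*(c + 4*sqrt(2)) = c^2 - c/2 + 4*sqrt(2)*c - 2*sqrt(2)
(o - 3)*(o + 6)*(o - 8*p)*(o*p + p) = o^4*p - 8*o^3*p^2 + 4*o^3*p - 32*o^2*p^2 - 15*o^2*p + 120*o*p^2 - 18*o*p + 144*p^2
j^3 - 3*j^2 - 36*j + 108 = (j - 6)*(j - 3)*(j + 6)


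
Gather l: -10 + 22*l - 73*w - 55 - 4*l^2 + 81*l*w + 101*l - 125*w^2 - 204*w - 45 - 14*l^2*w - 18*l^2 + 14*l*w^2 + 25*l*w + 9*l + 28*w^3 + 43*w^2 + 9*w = l^2*(-14*w - 22) + l*(14*w^2 + 106*w + 132) + 28*w^3 - 82*w^2 - 268*w - 110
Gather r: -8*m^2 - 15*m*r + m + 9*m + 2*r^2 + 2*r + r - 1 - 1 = -8*m^2 + 10*m + 2*r^2 + r*(3 - 15*m) - 2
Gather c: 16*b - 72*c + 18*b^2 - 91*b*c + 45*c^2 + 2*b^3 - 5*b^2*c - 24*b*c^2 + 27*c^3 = 2*b^3 + 18*b^2 + 16*b + 27*c^3 + c^2*(45 - 24*b) + c*(-5*b^2 - 91*b - 72)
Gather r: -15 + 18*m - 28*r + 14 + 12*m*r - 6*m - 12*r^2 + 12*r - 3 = 12*m - 12*r^2 + r*(12*m - 16) - 4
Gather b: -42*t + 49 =49 - 42*t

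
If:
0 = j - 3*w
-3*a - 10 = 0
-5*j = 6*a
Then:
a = -10/3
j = 4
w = 4/3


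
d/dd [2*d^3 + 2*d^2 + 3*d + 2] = 6*d^2 + 4*d + 3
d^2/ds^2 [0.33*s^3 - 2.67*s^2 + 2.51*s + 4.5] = 1.98*s - 5.34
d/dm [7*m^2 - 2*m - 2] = 14*m - 2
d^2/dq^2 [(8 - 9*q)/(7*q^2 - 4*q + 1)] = 2*(-4*(7*q - 2)^2*(9*q - 8) + (189*q - 92)*(7*q^2 - 4*q + 1))/(7*q^2 - 4*q + 1)^3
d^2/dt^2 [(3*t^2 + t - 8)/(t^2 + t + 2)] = 4*(-t^3 - 21*t^2 - 15*t + 9)/(t^6 + 3*t^5 + 9*t^4 + 13*t^3 + 18*t^2 + 12*t + 8)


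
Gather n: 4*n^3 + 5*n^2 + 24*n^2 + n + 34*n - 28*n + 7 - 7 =4*n^3 + 29*n^2 + 7*n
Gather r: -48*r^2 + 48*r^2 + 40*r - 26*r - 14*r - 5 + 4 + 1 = 0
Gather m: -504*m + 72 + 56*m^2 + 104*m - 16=56*m^2 - 400*m + 56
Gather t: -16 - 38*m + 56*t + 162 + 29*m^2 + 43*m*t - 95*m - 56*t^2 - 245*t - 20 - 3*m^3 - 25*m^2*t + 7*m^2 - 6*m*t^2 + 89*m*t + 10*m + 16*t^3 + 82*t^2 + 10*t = -3*m^3 + 36*m^2 - 123*m + 16*t^3 + t^2*(26 - 6*m) + t*(-25*m^2 + 132*m - 179) + 126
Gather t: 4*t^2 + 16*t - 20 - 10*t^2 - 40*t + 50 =-6*t^2 - 24*t + 30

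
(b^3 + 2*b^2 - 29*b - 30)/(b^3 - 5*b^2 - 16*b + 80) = (b^2 + 7*b + 6)/(b^2 - 16)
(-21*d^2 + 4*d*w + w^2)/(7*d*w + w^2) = (-3*d + w)/w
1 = 1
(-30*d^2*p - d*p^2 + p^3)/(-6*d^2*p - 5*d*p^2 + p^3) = (5*d + p)/(d + p)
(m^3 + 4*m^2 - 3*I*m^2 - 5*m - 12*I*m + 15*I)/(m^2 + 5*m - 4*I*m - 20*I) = (m^2 - m*(1 + 3*I) + 3*I)/(m - 4*I)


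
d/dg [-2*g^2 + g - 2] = 1 - 4*g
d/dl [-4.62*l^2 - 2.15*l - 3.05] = -9.24*l - 2.15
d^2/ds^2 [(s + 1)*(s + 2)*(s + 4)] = 6*s + 14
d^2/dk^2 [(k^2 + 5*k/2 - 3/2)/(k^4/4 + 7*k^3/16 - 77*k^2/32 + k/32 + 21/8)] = 32*(384*k^8 + 2592*k^7 + 4184*k^6 - 11436*k^5 - 19398*k^4 + 5489*k^3 - 37863*k^2 + 108297*k - 5715)/(512*k^12 + 2688*k^11 - 10080*k^10 - 48808*k^9 + 113820*k^8 + 302358*k^7 - 724049*k^6 - 521451*k^5 + 1670277*k^4 + 257545*k^3 - 1629684*k^2 + 21168*k + 592704)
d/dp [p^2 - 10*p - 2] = 2*p - 10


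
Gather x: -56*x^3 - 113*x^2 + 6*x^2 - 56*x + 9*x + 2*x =-56*x^3 - 107*x^2 - 45*x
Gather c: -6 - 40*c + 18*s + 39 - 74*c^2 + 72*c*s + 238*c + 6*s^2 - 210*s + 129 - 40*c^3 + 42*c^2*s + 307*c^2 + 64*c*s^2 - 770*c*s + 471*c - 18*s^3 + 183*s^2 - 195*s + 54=-40*c^3 + c^2*(42*s + 233) + c*(64*s^2 - 698*s + 669) - 18*s^3 + 189*s^2 - 387*s + 216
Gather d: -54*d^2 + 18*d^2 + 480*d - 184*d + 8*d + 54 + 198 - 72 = -36*d^2 + 304*d + 180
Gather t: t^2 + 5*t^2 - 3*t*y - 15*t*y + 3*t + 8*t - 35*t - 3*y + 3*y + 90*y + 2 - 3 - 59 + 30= 6*t^2 + t*(-18*y - 24) + 90*y - 30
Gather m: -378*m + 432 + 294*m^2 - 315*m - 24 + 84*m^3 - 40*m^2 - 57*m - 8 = 84*m^3 + 254*m^2 - 750*m + 400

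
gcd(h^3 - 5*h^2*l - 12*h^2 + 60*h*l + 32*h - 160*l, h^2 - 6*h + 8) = h - 4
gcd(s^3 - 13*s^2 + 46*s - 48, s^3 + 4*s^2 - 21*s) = s - 3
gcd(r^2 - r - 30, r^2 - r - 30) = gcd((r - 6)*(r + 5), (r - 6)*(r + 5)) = r^2 - r - 30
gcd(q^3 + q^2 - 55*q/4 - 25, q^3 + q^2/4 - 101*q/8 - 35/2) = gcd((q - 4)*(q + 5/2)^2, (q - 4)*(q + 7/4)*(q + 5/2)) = q^2 - 3*q/2 - 10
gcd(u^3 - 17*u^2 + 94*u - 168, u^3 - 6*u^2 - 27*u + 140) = u^2 - 11*u + 28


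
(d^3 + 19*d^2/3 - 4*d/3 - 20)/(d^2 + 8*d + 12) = d - 5/3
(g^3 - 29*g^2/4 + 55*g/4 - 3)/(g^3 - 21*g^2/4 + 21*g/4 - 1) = (g - 3)/(g - 1)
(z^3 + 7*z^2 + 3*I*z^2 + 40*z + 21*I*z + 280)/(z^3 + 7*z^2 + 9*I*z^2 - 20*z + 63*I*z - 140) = (z^2 + 3*I*z + 40)/(z^2 + 9*I*z - 20)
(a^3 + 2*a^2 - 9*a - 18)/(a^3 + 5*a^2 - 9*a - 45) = (a + 2)/(a + 5)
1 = 1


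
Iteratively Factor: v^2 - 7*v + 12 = (v - 3)*(v - 4)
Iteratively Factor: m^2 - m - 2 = (m + 1)*(m - 2)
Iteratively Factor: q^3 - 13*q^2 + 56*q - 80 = (q - 4)*(q^2 - 9*q + 20) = (q - 5)*(q - 4)*(q - 4)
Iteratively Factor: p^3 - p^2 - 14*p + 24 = (p + 4)*(p^2 - 5*p + 6) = (p - 3)*(p + 4)*(p - 2)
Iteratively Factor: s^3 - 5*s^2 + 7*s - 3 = (s - 3)*(s^2 - 2*s + 1) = (s - 3)*(s - 1)*(s - 1)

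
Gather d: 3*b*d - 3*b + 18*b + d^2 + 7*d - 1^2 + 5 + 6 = 15*b + d^2 + d*(3*b + 7) + 10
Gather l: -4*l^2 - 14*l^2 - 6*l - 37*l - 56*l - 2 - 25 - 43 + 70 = -18*l^2 - 99*l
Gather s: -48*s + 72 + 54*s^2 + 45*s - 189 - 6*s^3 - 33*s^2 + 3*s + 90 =-6*s^3 + 21*s^2 - 27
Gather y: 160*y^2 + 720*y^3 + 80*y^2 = 720*y^3 + 240*y^2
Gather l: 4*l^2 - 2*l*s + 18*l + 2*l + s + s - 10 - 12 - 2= 4*l^2 + l*(20 - 2*s) + 2*s - 24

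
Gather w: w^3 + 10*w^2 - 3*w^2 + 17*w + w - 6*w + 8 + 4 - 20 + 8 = w^3 + 7*w^2 + 12*w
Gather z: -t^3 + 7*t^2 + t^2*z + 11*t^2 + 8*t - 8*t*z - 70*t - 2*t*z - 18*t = -t^3 + 18*t^2 - 80*t + z*(t^2 - 10*t)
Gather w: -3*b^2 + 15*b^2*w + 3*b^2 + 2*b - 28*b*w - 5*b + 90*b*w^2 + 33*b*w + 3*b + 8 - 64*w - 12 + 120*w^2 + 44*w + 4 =w^2*(90*b + 120) + w*(15*b^2 + 5*b - 20)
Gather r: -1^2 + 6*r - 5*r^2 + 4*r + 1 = -5*r^2 + 10*r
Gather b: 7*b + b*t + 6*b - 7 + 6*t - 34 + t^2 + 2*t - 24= b*(t + 13) + t^2 + 8*t - 65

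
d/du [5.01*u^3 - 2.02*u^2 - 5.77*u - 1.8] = 15.03*u^2 - 4.04*u - 5.77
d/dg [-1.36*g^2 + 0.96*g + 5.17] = 0.96 - 2.72*g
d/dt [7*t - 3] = 7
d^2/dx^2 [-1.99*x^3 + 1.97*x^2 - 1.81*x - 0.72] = 3.94 - 11.94*x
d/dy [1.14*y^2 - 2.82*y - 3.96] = 2.28*y - 2.82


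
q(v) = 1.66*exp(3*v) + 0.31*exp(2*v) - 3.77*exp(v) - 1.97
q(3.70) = 110196.82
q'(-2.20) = -0.40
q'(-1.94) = -0.51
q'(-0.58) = -1.04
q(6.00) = 109044479.86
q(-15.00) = -1.97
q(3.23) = 26918.54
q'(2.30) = 4965.61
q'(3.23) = 80754.03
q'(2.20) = 3677.25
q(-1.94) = -2.50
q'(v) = 4.98*exp(3*v) + 0.62*exp(2*v) - 3.77*exp(v)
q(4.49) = 1177169.96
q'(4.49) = 3529725.56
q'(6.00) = 327086033.35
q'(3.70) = 330394.20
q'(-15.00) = 0.00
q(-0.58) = -3.69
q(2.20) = 1209.51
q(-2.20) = -2.38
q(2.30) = 1638.44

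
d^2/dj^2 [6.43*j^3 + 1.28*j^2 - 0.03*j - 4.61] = 38.58*j + 2.56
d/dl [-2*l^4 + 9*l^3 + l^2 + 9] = l*(-8*l^2 + 27*l + 2)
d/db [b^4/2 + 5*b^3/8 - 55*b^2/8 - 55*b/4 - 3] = 2*b^3 + 15*b^2/8 - 55*b/4 - 55/4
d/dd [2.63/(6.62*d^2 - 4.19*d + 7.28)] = (11.0197 - 34.8212*d)/(6.62*d^2 - 4.19*d + 7.28)^2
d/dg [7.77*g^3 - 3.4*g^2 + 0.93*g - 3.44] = 23.31*g^2 - 6.8*g + 0.93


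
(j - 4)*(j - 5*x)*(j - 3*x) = j^3 - 8*j^2*x - 4*j^2 + 15*j*x^2 + 32*j*x - 60*x^2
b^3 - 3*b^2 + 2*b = b*(b - 2)*(b - 1)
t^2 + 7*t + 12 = (t + 3)*(t + 4)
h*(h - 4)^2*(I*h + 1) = I*h^4 + h^3 - 8*I*h^3 - 8*h^2 + 16*I*h^2 + 16*h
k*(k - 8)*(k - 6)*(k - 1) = k^4 - 15*k^3 + 62*k^2 - 48*k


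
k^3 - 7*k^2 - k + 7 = (k - 7)*(k - 1)*(k + 1)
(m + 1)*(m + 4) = m^2 + 5*m + 4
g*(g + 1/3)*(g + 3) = g^3 + 10*g^2/3 + g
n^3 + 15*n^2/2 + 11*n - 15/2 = (n - 1/2)*(n + 3)*(n + 5)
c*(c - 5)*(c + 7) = c^3 + 2*c^2 - 35*c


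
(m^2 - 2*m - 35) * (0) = 0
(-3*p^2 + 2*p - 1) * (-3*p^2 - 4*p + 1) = 9*p^4 + 6*p^3 - 8*p^2 + 6*p - 1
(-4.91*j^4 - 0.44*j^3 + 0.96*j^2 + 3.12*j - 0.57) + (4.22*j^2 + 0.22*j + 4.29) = -4.91*j^4 - 0.44*j^3 + 5.18*j^2 + 3.34*j + 3.72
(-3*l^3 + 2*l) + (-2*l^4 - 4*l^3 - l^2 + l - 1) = -2*l^4 - 7*l^3 - l^2 + 3*l - 1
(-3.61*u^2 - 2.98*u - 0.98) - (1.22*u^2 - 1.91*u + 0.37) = -4.83*u^2 - 1.07*u - 1.35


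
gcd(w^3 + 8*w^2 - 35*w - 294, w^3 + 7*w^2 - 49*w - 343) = w^2 + 14*w + 49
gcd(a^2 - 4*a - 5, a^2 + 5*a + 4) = a + 1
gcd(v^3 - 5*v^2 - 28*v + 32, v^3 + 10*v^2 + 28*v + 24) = 1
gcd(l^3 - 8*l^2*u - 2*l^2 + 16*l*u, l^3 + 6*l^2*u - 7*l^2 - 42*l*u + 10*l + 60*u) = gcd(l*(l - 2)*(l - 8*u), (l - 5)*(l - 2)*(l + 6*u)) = l - 2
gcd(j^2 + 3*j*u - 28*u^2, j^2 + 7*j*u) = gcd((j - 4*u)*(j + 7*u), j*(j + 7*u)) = j + 7*u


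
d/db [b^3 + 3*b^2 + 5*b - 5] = 3*b^2 + 6*b + 5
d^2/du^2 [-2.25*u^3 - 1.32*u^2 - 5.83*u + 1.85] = -13.5*u - 2.64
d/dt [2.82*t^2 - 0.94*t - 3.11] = 5.64*t - 0.94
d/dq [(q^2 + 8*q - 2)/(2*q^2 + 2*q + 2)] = (-7*q^2 + 6*q + 10)/(2*(q^4 + 2*q^3 + 3*q^2 + 2*q + 1))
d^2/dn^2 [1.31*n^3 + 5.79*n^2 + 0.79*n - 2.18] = 7.86*n + 11.58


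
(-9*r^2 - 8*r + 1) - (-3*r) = -9*r^2 - 5*r + 1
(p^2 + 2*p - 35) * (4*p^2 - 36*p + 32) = 4*p^4 - 28*p^3 - 180*p^2 + 1324*p - 1120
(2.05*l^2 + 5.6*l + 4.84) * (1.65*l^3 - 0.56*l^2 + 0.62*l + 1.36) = 3.3825*l^5 + 8.092*l^4 + 6.121*l^3 + 3.5496*l^2 + 10.6168*l + 6.5824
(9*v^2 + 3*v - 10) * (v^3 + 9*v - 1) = 9*v^5 + 3*v^4 + 71*v^3 + 18*v^2 - 93*v + 10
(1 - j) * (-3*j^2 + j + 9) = 3*j^3 - 4*j^2 - 8*j + 9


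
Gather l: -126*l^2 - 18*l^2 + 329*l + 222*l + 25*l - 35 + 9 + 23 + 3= -144*l^2 + 576*l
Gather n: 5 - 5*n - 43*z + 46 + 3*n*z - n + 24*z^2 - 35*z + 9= n*(3*z - 6) + 24*z^2 - 78*z + 60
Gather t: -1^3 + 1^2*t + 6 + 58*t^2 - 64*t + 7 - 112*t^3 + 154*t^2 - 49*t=-112*t^3 + 212*t^2 - 112*t + 12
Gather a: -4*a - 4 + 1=-4*a - 3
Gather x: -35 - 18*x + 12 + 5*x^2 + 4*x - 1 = 5*x^2 - 14*x - 24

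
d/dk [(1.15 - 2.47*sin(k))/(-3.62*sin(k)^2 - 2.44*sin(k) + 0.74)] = (-8.9414*sin(k)^2 + 8.326*sin(k) + 0.9782)*cos(k)/(13.1044*sin(k)^4 + 17.6656*sin(k)^3 + 0.596*sin(k)^2 - 3.6112*sin(k) + 0.5476)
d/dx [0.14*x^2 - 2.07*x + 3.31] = 0.28*x - 2.07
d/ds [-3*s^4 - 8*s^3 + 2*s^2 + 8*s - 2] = -12*s^3 - 24*s^2 + 4*s + 8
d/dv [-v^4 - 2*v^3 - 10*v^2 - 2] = 2*v*(-2*v^2 - 3*v - 10)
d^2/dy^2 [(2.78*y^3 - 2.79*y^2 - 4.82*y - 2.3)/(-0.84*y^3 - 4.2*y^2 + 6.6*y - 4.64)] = (23.552928*y^6 - 72.067968*y^5 + 344.334816*y^4 + 221.921184*y^3 + 126.066816*y^2 - 1359.029568*y + 526.081728)/(0.592704*y^9 + 8.89056*y^8 + 30.48192*y^7 - 55.798848*y^6 - 141.28128*y^5 + 640.05984*y^4 - 1004.966208*y^3 + 877.62816*y^2 - 426.28608*y + 99.897344)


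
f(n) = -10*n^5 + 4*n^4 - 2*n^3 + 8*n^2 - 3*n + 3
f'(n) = -50*n^4 + 16*n^3 - 6*n^2 + 16*n - 3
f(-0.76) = 14.65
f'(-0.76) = -42.33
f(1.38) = -26.70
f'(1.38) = -131.63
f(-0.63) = 10.19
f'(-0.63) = -27.34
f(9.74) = -841702.37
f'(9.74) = -435625.28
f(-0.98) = 28.23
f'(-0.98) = -85.62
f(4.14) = -11001.06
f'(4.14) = -13592.56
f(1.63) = -76.12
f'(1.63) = -276.53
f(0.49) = 3.16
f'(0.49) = 2.40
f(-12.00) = 2575911.00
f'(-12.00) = -1065507.00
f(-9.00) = 618870.00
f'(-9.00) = -340347.00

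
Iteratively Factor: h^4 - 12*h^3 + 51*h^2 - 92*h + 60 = (h - 2)*(h^3 - 10*h^2 + 31*h - 30) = (h - 2)^2*(h^2 - 8*h + 15) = (h - 5)*(h - 2)^2*(h - 3)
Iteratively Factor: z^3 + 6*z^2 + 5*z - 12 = (z + 3)*(z^2 + 3*z - 4) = (z + 3)*(z + 4)*(z - 1)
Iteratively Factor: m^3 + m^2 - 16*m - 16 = (m + 1)*(m^2 - 16) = (m + 1)*(m + 4)*(m - 4)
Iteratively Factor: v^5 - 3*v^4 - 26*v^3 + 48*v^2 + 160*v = (v - 5)*(v^4 + 2*v^3 - 16*v^2 - 32*v) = (v - 5)*(v - 4)*(v^3 + 6*v^2 + 8*v) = v*(v - 5)*(v - 4)*(v^2 + 6*v + 8) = v*(v - 5)*(v - 4)*(v + 2)*(v + 4)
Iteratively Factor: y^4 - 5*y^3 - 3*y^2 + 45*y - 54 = (y - 2)*(y^3 - 3*y^2 - 9*y + 27) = (y - 3)*(y - 2)*(y^2 - 9) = (y - 3)*(y - 2)*(y + 3)*(y - 3)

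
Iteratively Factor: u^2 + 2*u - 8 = (u - 2)*(u + 4)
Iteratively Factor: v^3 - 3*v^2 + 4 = (v + 1)*(v^2 - 4*v + 4) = (v - 2)*(v + 1)*(v - 2)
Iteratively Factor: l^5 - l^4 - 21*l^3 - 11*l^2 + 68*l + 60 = (l + 3)*(l^4 - 4*l^3 - 9*l^2 + 16*l + 20) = (l + 2)*(l + 3)*(l^3 - 6*l^2 + 3*l + 10) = (l - 5)*(l + 2)*(l + 3)*(l^2 - l - 2) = (l - 5)*(l + 1)*(l + 2)*(l + 3)*(l - 2)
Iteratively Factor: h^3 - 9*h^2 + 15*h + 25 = (h - 5)*(h^2 - 4*h - 5) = (h - 5)^2*(h + 1)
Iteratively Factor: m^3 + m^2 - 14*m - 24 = (m + 3)*(m^2 - 2*m - 8) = (m + 2)*(m + 3)*(m - 4)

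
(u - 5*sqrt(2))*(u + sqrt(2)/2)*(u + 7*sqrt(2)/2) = u^3 - sqrt(2)*u^2 - 73*u/2 - 35*sqrt(2)/2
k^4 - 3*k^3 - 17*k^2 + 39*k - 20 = (k - 5)*(k - 1)^2*(k + 4)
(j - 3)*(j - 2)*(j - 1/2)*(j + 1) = j^4 - 9*j^3/2 + 3*j^2 + 11*j/2 - 3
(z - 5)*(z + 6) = z^2 + z - 30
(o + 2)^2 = o^2 + 4*o + 4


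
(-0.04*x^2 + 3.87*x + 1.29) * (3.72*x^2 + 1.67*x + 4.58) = -0.1488*x^4 + 14.3296*x^3 + 11.0785*x^2 + 19.8789*x + 5.9082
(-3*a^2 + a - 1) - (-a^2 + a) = -2*a^2 - 1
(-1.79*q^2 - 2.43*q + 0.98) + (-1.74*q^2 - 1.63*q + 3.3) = -3.53*q^2 - 4.06*q + 4.28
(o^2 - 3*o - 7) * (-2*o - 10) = -2*o^3 - 4*o^2 + 44*o + 70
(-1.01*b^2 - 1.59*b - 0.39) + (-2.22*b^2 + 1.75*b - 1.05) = -3.23*b^2 + 0.16*b - 1.44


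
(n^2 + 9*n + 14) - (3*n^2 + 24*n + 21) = -2*n^2 - 15*n - 7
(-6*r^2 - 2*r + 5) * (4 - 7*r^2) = 42*r^4 + 14*r^3 - 59*r^2 - 8*r + 20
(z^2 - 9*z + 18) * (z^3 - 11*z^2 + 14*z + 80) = z^5 - 20*z^4 + 131*z^3 - 244*z^2 - 468*z + 1440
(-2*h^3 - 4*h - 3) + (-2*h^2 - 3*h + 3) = -2*h^3 - 2*h^2 - 7*h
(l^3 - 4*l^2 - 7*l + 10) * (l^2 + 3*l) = l^5 - l^4 - 19*l^3 - 11*l^2 + 30*l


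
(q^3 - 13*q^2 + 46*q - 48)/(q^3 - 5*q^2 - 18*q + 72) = (q^2 - 10*q + 16)/(q^2 - 2*q - 24)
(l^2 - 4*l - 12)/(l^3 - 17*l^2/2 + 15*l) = 2*(l + 2)/(l*(2*l - 5))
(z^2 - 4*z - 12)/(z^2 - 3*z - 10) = (z - 6)/(z - 5)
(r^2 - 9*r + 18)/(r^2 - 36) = (r - 3)/(r + 6)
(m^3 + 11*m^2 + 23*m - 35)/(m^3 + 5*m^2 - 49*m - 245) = (m - 1)/(m - 7)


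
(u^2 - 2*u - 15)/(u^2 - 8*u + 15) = (u + 3)/(u - 3)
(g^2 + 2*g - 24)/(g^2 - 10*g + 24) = (g + 6)/(g - 6)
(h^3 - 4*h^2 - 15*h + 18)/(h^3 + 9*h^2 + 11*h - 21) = (h - 6)/(h + 7)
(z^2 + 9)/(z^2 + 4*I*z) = (z^2 + 9)/(z*(z + 4*I))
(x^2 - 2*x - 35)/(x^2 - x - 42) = (x + 5)/(x + 6)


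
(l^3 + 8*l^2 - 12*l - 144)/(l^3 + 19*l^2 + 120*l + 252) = (l - 4)/(l + 7)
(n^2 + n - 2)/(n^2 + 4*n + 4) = (n - 1)/(n + 2)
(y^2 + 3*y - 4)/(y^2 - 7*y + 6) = (y + 4)/(y - 6)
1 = 1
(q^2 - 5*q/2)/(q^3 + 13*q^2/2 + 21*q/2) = (2*q - 5)/(2*q^2 + 13*q + 21)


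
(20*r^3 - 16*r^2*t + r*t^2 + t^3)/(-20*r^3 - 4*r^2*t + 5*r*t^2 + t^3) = (-2*r + t)/(2*r + t)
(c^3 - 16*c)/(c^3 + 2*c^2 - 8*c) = (c - 4)/(c - 2)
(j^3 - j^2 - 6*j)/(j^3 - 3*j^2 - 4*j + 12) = j/(j - 2)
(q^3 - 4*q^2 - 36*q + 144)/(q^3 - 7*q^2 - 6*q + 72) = (q + 6)/(q + 3)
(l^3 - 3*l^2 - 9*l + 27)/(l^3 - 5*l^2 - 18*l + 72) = (l^2 - 9)/(l^2 - 2*l - 24)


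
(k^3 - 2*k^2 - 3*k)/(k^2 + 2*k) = (k^2 - 2*k - 3)/(k + 2)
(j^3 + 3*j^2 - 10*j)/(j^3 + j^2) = (j^2 + 3*j - 10)/(j*(j + 1))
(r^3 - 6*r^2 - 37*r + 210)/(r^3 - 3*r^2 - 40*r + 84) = (r - 5)/(r - 2)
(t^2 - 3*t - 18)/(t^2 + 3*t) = (t - 6)/t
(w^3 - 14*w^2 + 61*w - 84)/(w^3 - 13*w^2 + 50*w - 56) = (w - 3)/(w - 2)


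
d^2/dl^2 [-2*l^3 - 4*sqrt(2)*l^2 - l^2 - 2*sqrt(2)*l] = -12*l - 8*sqrt(2) - 2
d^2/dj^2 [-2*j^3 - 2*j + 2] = -12*j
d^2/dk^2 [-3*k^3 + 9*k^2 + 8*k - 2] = 18 - 18*k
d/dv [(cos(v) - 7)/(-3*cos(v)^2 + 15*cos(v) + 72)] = (sin(v)^2 + 14*cos(v) - 60)*sin(v)/(3*(sin(v)^2 + 5*cos(v) + 23)^2)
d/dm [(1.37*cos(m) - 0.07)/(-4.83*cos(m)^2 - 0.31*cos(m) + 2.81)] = (-6.6171*cos(m)^2 + 0.6762*cos(m) - 3.828)*sin(m)/(23.3289*cos(m)^4 + 2.9946*cos(m)^3 - 27.0485*cos(m)^2 - 1.7422*cos(m) + 7.8961)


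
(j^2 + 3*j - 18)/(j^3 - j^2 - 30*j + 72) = 1/(j - 4)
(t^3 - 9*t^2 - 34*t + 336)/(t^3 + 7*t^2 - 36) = (t^2 - 15*t + 56)/(t^2 + t - 6)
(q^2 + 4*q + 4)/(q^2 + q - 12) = (q^2 + 4*q + 4)/(q^2 + q - 12)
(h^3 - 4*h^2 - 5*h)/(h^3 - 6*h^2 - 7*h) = (h - 5)/(h - 7)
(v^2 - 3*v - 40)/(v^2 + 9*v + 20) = (v - 8)/(v + 4)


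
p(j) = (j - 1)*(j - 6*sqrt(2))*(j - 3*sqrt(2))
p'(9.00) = 44.63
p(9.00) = 19.59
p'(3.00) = -6.64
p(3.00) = 13.63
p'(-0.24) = 55.49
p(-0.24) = -48.50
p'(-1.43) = 94.12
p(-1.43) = -136.68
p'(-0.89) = 75.54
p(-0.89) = -90.95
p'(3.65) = -11.52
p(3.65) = 7.59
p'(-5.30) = 278.51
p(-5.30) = -828.75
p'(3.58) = -11.11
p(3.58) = 8.39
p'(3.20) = -8.41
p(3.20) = 12.12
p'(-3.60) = 186.45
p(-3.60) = -435.99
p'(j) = (j - 1)*(j - 6*sqrt(2)) + (j - 1)*(j - 3*sqrt(2)) + (j - 6*sqrt(2))*(j - 3*sqrt(2))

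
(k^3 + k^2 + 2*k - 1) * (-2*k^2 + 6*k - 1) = -2*k^5 + 4*k^4 + k^3 + 13*k^2 - 8*k + 1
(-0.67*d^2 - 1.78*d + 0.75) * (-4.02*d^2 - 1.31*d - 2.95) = 2.6934*d^4 + 8.0333*d^3 + 1.2933*d^2 + 4.2685*d - 2.2125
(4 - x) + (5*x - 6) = 4*x - 2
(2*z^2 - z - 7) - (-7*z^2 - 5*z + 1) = 9*z^2 + 4*z - 8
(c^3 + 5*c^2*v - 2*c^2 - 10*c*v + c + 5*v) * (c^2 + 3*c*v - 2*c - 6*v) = c^5 + 8*c^4*v - 4*c^4 + 15*c^3*v^2 - 32*c^3*v + 5*c^3 - 60*c^2*v^2 + 40*c^2*v - 2*c^2 + 75*c*v^2 - 16*c*v - 30*v^2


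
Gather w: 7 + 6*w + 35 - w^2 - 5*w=-w^2 + w + 42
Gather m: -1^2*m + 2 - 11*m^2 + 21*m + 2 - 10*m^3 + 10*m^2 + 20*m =-10*m^3 - m^2 + 40*m + 4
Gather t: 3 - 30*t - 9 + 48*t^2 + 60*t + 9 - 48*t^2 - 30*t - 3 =0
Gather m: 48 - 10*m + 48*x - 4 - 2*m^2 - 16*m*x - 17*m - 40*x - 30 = -2*m^2 + m*(-16*x - 27) + 8*x + 14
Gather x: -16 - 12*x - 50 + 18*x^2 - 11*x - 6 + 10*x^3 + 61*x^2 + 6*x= 10*x^3 + 79*x^2 - 17*x - 72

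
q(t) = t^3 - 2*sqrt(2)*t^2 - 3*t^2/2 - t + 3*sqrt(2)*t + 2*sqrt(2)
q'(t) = 3*t^2 - 4*sqrt(2)*t - 3*t - 1 + 3*sqrt(2)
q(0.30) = 3.44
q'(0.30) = 0.92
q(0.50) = 3.49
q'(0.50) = -0.34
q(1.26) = 2.04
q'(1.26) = -2.90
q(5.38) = 50.71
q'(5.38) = 43.50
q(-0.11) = 2.42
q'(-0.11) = 4.23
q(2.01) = -0.02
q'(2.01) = -2.04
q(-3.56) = -108.69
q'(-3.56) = 72.08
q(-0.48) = 0.16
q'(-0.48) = 8.09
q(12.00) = 1146.45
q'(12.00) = 331.36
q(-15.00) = -4394.71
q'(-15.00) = 808.10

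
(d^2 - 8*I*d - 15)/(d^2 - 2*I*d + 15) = (d - 3*I)/(d + 3*I)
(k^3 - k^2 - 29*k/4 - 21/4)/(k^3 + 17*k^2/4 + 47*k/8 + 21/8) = 2*(2*k - 7)/(4*k + 7)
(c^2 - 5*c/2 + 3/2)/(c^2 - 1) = (c - 3/2)/(c + 1)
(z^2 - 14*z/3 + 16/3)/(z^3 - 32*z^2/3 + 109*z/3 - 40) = (z - 2)/(z^2 - 8*z + 15)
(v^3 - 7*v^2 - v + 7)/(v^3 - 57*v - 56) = (v^2 - 8*v + 7)/(v^2 - v - 56)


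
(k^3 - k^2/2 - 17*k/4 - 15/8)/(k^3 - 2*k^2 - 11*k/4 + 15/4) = (k + 1/2)/(k - 1)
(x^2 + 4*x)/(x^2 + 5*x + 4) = x/(x + 1)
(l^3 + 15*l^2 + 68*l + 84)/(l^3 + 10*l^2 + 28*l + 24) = (l + 7)/(l + 2)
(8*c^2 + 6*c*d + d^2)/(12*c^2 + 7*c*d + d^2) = (2*c + d)/(3*c + d)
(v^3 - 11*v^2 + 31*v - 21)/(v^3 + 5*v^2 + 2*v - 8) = (v^2 - 10*v + 21)/(v^2 + 6*v + 8)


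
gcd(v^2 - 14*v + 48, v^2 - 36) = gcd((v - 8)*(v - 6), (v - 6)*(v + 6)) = v - 6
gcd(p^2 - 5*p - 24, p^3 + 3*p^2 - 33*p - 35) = 1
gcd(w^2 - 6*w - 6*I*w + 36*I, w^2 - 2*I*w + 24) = w - 6*I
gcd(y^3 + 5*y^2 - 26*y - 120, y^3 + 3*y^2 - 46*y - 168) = y^2 + 10*y + 24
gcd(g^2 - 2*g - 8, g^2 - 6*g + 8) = g - 4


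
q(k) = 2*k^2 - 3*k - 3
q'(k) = 4*k - 3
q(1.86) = -1.66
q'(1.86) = 4.44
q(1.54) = -2.88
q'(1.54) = 3.16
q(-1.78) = 8.68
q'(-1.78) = -10.12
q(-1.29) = 4.20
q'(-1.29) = -8.16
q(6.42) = 60.17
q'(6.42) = 22.68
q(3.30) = 8.88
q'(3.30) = 10.20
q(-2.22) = 13.52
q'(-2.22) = -11.88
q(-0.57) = -0.64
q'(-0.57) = -5.28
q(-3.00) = 24.00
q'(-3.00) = -15.00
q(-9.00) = 186.00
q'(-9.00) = -39.00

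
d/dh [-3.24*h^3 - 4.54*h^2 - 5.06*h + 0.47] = -9.72*h^2 - 9.08*h - 5.06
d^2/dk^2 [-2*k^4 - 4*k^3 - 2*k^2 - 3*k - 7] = -24*k^2 - 24*k - 4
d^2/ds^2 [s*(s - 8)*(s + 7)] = 6*s - 2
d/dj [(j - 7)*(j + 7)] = 2*j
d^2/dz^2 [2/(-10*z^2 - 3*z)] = 4*(10*z*(10*z + 3) - (20*z + 3)^2)/(z^3*(10*z + 3)^3)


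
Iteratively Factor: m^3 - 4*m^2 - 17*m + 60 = (m - 5)*(m^2 + m - 12) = (m - 5)*(m + 4)*(m - 3)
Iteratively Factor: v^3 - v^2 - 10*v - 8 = (v + 2)*(v^2 - 3*v - 4) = (v - 4)*(v + 2)*(v + 1)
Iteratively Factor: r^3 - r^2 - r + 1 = (r - 1)*(r^2 - 1) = (r - 1)^2*(r + 1)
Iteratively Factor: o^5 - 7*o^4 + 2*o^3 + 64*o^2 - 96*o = (o - 4)*(o^4 - 3*o^3 - 10*o^2 + 24*o) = (o - 4)*(o + 3)*(o^3 - 6*o^2 + 8*o) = o*(o - 4)*(o + 3)*(o^2 - 6*o + 8) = o*(o - 4)^2*(o + 3)*(o - 2)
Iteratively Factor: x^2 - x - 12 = (x - 4)*(x + 3)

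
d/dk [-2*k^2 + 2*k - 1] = 2 - 4*k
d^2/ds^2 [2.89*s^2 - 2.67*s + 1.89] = 5.78000000000000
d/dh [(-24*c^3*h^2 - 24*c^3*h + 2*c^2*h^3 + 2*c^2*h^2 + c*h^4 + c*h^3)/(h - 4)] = c*(-24*c^2*h^2 + 192*c^2*h + 96*c^2 + 4*c*h^3 - 22*c*h^2 - 16*c*h + 3*h^4 - 14*h^3 - 12*h^2)/(h^2 - 8*h + 16)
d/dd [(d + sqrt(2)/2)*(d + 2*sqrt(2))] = 2*d + 5*sqrt(2)/2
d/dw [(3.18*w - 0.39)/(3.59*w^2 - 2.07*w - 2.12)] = (-11.4162*w^2 + 2.8002*w - 7.5489)/(12.8881*w^4 - 14.8626*w^3 - 10.9367*w^2 + 8.7768*w + 4.4944)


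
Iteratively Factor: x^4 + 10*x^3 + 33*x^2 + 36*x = (x + 3)*(x^3 + 7*x^2 + 12*x) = (x + 3)^2*(x^2 + 4*x) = x*(x + 3)^2*(x + 4)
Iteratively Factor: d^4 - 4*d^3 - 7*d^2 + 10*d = (d)*(d^3 - 4*d^2 - 7*d + 10) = d*(d - 1)*(d^2 - 3*d - 10) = d*(d - 5)*(d - 1)*(d + 2)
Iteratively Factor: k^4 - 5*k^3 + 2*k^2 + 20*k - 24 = (k - 2)*(k^3 - 3*k^2 - 4*k + 12) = (k - 2)*(k + 2)*(k^2 - 5*k + 6) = (k - 2)^2*(k + 2)*(k - 3)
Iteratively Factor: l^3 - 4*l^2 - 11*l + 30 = (l - 2)*(l^2 - 2*l - 15) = (l - 2)*(l + 3)*(l - 5)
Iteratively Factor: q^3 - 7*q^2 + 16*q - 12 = (q - 2)*(q^2 - 5*q + 6) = (q - 2)^2*(q - 3)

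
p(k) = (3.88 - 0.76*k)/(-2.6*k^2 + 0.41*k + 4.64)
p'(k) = (3.88 - 0.76*k)*(5.2*k - 0.41)/(-2.6*k^2 + 0.41*k + 4.64)^2 - 0.76/(-2.6*k^2 + 0.41*k + 4.64)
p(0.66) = 0.89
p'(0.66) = 0.51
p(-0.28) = 0.95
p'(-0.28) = -0.58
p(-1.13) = 5.53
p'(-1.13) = -41.47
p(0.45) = 0.82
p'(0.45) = 0.19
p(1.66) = -1.42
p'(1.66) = 6.74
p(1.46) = -9.13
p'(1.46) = 218.43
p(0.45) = 0.82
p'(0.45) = 0.19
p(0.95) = 1.18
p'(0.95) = 1.70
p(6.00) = 0.01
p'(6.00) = 0.01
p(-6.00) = -0.09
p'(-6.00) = -0.02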